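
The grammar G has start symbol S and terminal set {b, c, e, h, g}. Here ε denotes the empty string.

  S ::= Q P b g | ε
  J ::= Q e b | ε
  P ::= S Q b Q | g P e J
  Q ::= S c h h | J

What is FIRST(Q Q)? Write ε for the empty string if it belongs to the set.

{ε, b, c, e, g}

FIRST(S): from S::=Q P b g we get {b, c, e, g}; from S::=ε we get {ε}. So FIRST(S) = {ε, b, c, e, g}.
FIRST(J): from J::=Q e b we get {b, c, e, g}; from J::=ε we get {ε}. So FIRST(J) = {ε, b, c, e, g}.
FIRST(Q): from Q::=S c h h we get {b, c, e, g}; from Q::=J we get {ε, b, c, e, g}. So FIRST(Q) = {ε, b, c, e, g}.
FIRST(P): from P::=S Q b Q we get {b, c, e, g}; from P::=g P e J we get {g}. So FIRST(P) = {b, c, e, g}.
FIRST(Q Q): take FIRST of each symbol in turn, carrying on past any symbol whose FIRST contains ε; result {ε, b, c, e, g}.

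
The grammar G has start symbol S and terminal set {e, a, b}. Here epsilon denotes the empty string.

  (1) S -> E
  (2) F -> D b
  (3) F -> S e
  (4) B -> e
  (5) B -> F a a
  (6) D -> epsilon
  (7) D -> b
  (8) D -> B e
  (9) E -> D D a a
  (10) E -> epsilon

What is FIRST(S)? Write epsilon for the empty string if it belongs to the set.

FIRST(S) = {epsilon, a, b, e}  (via E)
FIRST(F) = {a, b, e}  (via D b, S e)
FIRST(B) = {a, b, e}  (via F a a)
FIRST(D) = {epsilon, a, b, e}  (via B e)
FIRST(E) = {epsilon, a, b, e}  (via D D a a)

{epsilon, a, b, e}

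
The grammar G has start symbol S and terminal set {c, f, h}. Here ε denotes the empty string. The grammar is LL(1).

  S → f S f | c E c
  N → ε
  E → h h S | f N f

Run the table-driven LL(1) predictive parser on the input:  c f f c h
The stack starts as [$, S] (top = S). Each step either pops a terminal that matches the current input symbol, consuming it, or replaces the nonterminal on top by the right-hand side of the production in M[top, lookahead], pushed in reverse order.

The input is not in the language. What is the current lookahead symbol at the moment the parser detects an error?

     Stack      Input        Action
  1  $ S        c f f c h $  expand S → c E c
  2  $ c E c    c f f c h $  match c
  3  $ c E      f f c h $    expand E → f N f
  4  $ c f N f  f f c h $    match f
  5  $ c f N    f c h $      expand N → ε
  6  $ c f      f c h $      match f
  7  $ c        c h $        match c
  8  $          h $          error: stack empty but input remains

h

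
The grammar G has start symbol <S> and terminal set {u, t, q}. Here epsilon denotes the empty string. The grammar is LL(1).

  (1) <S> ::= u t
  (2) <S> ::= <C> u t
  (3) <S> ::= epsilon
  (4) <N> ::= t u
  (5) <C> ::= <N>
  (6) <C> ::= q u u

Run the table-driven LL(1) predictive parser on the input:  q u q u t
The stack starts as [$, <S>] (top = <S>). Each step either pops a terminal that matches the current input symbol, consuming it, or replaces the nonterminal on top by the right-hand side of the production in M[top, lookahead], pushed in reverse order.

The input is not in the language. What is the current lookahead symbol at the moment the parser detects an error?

q

     Stack        Input        Action
  1  $ <S>        q u q u t $  expand <S> ::= <C> u t
  2  $ t u <C>    q u q u t $  expand <C> ::= q u u
  3  $ t u u u q  q u q u t $  match q
  4  $ t u u u    u q u t $    match u
  5  $ t u u      q u t $      error: top is terminal u but lookahead is q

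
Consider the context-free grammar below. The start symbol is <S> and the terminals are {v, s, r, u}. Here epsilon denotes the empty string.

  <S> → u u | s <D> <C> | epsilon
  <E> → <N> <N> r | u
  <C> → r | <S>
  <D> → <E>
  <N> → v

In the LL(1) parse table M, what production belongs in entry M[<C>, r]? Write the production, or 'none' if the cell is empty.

<C> → r

FIRST(<S>) = {epsilon, s, u}
FIRST(<N>) = {v}
FIRST(<E>) = {u, v}  (via <N> <N> r)
FIRST(<C>) = {epsilon, r, s, u}  (via <S>)
FIRST(<D>) = {u, v}  (via <E>)
FOLLOW(<S>) includes $ since <S> is the start symbol.
FOLLOW(<S>): in <C>→<S>, the suffix after <S> is empty, so FOLLOW(<S>) ⊇ FOLLOW(<C>) = {$}. Thus FOLLOW(<S>) = {$}.
FOLLOW(<C>): in <S>→s <D> <C>, the suffix after <C> is empty, so FOLLOW(<C>) ⊇ FOLLOW(<S>) = {$}. Thus FOLLOW(<C>) = {$}.
For <C> → r: FIRST(r) = {r}, so it goes in M[<C>, t] for t ∈ {r}.
For <C> → <S>: FIRST(<S>) = {epsilon, s, u}, so it goes in M[<C>, t] for t ∈ {s, u}; since epsilon ∈ FIRST, also for every t ∈ FOLLOW(<C>) = {$}.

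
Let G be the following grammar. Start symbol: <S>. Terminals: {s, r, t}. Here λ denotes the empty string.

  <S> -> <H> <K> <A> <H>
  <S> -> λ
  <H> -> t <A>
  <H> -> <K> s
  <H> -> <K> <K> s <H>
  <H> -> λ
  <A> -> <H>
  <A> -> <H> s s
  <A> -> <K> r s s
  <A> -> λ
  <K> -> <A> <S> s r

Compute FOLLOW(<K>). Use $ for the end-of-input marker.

{$, r, s, t}

FIRST(<S>): from <S>-><H> <K> <A> <H> we get {s, t}; from <S>->λ we get {λ}. So FIRST(<S>) = {λ, s, t}.
FIRST(<H>): from <H>->t <A> we get {t}; from <H>-><K> s we get {s, t}; from <H>-><K> <K> s <H> we get {s, t}; from <H>->λ we get {λ}. So FIRST(<H>) = {λ, s, t}.
FIRST(<A>): from <A>-><H> we get {λ, s, t}; from <A>-><H> s s we get {s, t}; from <A>-><K> r s s we get {s, t}; from <A>->λ we get {λ}. So FIRST(<A>) = {λ, s, t}.
FIRST(<K>): from <K>-><A> <S> s r we get {s, t}. So FIRST(<K>) = {s, t}.
FOLLOW(<S>) includes $ since <S> is the start symbol.
FOLLOW(<S>): in <K>-><A> <S> s r, <S> is followed by s r with FIRST {s}. Thus FOLLOW(<S>) = {$, s}.
FOLLOW(<K>): in <S>-><H> <K> <A> <H>, <K> is followed by <A> <H> with FIRST {λ, s, t}; in <S>-><H> <K> <A> <H>, the suffix after <K> is nullable, so FOLLOW(<K>) ⊇ FOLLOW(<S>) = {$, s}; in <H>-><K> s, <K> is followed by s with FIRST {s}; in <H>-><K> <K> s <H> (occurrence 1), <K> is followed by <K> s <H> with FIRST {s, t}; in <H>-><K> <K> s <H> (occurrence 2), <K> is followed by s <H> with FIRST {s}; in <A>-><K> r s s, <K> is followed by r s s with FIRST {r}. Thus FOLLOW(<K>) = {$, r, s, t}.
FOLLOW(<H>): in <S>-><H> <K> <A> <H> (occurrence 1), <H> is followed by <K> <A> <H> with FIRST {s, t}; in <S>-><H> <K> <A> <H> (occurrence 2), the suffix after <H> is empty, so FOLLOW(<H>) ⊇ FOLLOW(<S>) = {$, s}; in <H>-><K> <K> s <H>, the suffix after <H> is empty (adds nothing new); in <A>-><H>, the suffix after <H> is empty, so FOLLOW(<H>) ⊇ FOLLOW(<A>) = {$, s, t}; in <A>-><H> s s, <H> is followed by s s with FIRST {s}. Thus FOLLOW(<H>) = {$, s, t}.
FOLLOW(<A>): in <S>-><H> <K> <A> <H>, <A> is followed by <H> with FIRST {λ, s, t}; in <S>-><H> <K> <A> <H>, the suffix after <A> is nullable, so FOLLOW(<A>) ⊇ FOLLOW(<S>) = {$, s}; in <H>->t <A>, the suffix after <A> is empty, so FOLLOW(<A>) ⊇ FOLLOW(<H>) = {$, s, t}; in <K>-><A> <S> s r, <A> is followed by <S> s r with FIRST {s, t}. Thus FOLLOW(<A>) = {$, s, t}.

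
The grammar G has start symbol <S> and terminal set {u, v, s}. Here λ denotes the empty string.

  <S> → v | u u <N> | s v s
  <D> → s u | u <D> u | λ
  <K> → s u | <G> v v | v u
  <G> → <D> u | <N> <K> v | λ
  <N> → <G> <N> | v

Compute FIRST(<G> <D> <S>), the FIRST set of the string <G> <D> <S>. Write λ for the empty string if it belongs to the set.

FIRST(<S>): from <S>→v we get {v}; from <S>→u u <N> we get {u}; from <S>→s v s we get {s}. So FIRST(<S>) = {s, u, v}.
FIRST(<D>): from <D>→s u we get {s}; from <D>→u <D> u we get {u}; from <D>→λ we get {λ}. So FIRST(<D>) = {λ, s, u}.
FIRST(<K>): from <K>→s u we get {s}; from <K>→<G> v v we get {s, u, v}; from <K>→v u we get {v}. So FIRST(<K>) = {s, u, v}.
FIRST(<G>): from <G>→<D> u we get {s, u}; from <G>→<N> <K> v we get {s, u, v}; from <G>→λ we get {λ}. So FIRST(<G>) = {λ, s, u, v}.
FIRST(<N>): from <N>→<G> <N> we get {s, u, v}; from <N>→v we get {v}. So FIRST(<N>) = {s, u, v}.
FIRST(<G> <D> <S>): take FIRST of each symbol in turn, carrying on past any symbol whose FIRST contains λ; result {s, u, v}.

{s, u, v}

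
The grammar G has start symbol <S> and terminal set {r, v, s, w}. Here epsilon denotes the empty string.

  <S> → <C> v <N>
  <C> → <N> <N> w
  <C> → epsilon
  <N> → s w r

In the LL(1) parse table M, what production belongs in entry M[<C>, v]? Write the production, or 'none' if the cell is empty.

<C> → epsilon

FIRST(<N>): from <N>→s w r we get {s}. So FIRST(<N>) = {s}.
FIRST(<C>): from <C>→<N> <N> w we get {s}; from <C>→epsilon we get {epsilon}. So FIRST(<C>) = {epsilon, s}.
FIRST(<S>): from <S>→<C> v <N> we get {s, v}. So FIRST(<S>) = {s, v}.
FOLLOW(<S>) includes $ since <S> is the start symbol.
FOLLOW(<C>): in <S>→<C> v <N>, <C> is followed by v <N> with FIRST {v}. Thus FOLLOW(<C>) = {v}.
For <C> → <N> <N> w: FIRST(<N> <N> w) = {s}, so it goes in M[<C>, t] for t ∈ {s}.
For <C> → epsilon: FIRST(epsilon) = {epsilon}, so it goes in M[<C>, t] for t ∈ {}; since epsilon ∈ FIRST, also for every t ∈ FOLLOW(<C>) = {v}.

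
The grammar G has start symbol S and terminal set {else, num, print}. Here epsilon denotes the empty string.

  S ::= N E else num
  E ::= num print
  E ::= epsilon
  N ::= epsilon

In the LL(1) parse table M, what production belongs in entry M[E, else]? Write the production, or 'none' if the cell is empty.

E ::= epsilon

FIRST(E) = {epsilon, num}
FIRST(N) = {epsilon}
FIRST(S) = {else, num}  (via N E else num)
FOLLOW(S) includes $ since S is the start symbol.
FOLLOW(E): in S::=N E else num, E is followed by else num with FIRST {else}. Thus FOLLOW(E) = {else}.
For E ::= num print: FIRST(num print) = {num}, so it goes in M[E, t] for t ∈ {num}.
For E ::= epsilon: FIRST(epsilon) = {epsilon}, so it goes in M[E, t] for t ∈ {}; since epsilon ∈ FIRST, also for every t ∈ FOLLOW(E) = {else}.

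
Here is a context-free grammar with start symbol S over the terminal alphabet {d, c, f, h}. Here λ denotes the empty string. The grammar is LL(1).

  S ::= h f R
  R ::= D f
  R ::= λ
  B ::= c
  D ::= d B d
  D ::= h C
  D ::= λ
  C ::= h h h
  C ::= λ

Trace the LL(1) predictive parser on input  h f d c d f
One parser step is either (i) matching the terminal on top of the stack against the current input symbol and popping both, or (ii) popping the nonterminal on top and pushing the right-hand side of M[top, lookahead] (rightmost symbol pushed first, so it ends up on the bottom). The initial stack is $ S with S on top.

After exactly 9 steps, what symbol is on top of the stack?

f

     Stack      Input          Action
  1  $ S        h f d c d f $  expand S ::= h f R
  2  $ R f h    h f d c d f $  match h
  3  $ R f      f d c d f $    match f
  4  $ R        d c d f $      expand R ::= D f
  5  $ f D      d c d f $      expand D ::= d B d
  6  $ f d B d  d c d f $      match d
  7  $ f d B    c d f $        expand B ::= c
  8  $ f d c    c d f $        match c
  9  $ f d      d f $          match d
Stack after step 9: $ f (top = f).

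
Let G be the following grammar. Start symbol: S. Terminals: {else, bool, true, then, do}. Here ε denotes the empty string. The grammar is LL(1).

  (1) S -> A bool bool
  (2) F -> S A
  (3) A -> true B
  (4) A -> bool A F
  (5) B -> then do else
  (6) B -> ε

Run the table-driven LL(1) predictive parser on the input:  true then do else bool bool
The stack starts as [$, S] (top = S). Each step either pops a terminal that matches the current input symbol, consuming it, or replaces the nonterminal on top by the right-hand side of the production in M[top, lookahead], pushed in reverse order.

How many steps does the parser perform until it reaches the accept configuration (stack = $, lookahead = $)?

9

step 1: stack=$ S  input=true then do else bool bool $  — expand S -> A bool bool
step 2: stack=$ bool bool A  input=true then do else bool bool $  — expand A -> true B
step 3: stack=$ bool bool B true  input=true then do else bool bool $  — match true
step 4: stack=$ bool bool B  input=then do else bool bool $  — expand B -> then do else
step 5: stack=$ bool bool else do then  input=then do else bool bool $  — match then
step 6: stack=$ bool bool else do  input=do else bool bool $  — match do
step 7: stack=$ bool bool else  input=else bool bool $  — match else
step 8: stack=$ bool bool  input=bool bool $  — match bool
step 9: stack=$ bool  input=bool $  — match bool
Accept reached after 9 steps.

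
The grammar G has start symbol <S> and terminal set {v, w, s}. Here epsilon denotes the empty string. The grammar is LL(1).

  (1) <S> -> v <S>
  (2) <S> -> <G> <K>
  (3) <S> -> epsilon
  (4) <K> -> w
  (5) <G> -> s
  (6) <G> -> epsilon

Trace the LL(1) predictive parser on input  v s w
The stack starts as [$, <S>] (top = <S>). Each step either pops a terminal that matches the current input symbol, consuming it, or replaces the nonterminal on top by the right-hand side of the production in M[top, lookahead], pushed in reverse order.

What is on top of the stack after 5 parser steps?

step 1: stack=$ <S>  input=v s w $  — expand <S> -> v <S>
step 2: stack=$ <S> v  input=v s w $  — match v
step 3: stack=$ <S>  input=s w $  — expand <S> -> <G> <K>
step 4: stack=$ <K> <G>  input=s w $  — expand <G> -> s
step 5: stack=$ <K> s  input=s w $  — match s
Stack after step 5: $ <K> (top = <K>).

<K>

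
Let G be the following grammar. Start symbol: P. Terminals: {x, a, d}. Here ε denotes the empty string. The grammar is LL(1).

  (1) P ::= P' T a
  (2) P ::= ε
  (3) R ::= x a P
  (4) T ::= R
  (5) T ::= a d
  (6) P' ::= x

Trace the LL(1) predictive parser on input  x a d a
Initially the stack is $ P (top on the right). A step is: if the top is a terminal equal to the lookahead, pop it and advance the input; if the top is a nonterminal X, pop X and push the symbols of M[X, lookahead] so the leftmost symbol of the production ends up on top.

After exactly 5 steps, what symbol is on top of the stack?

d

     Stack     Input      Action
  1  $ P       x a d a $  expand P ::= P' T a
  2  $ a T P'  x a d a $  expand P' ::= x
  3  $ a T x   x a d a $  match x
  4  $ a T     a d a $    expand T ::= a d
  5  $ a d a   a d a $    match a
Stack after step 5: $ a d (top = d).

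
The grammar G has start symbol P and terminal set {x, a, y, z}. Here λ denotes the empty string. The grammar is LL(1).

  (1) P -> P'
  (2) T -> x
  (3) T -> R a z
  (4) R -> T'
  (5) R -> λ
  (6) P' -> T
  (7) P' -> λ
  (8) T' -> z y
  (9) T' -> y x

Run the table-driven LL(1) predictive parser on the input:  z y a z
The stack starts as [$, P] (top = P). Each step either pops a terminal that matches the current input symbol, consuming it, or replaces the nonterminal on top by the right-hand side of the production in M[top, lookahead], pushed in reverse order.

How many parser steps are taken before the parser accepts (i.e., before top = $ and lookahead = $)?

9

step 1: stack=$ P  input=z y a z $  — expand P -> P'
step 2: stack=$ P'  input=z y a z $  — expand P' -> T
step 3: stack=$ T  input=z y a z $  — expand T -> R a z
step 4: stack=$ z a R  input=z y a z $  — expand R -> T'
step 5: stack=$ z a T'  input=z y a z $  — expand T' -> z y
step 6: stack=$ z a y z  input=z y a z $  — match z
step 7: stack=$ z a y  input=y a z $  — match y
step 8: stack=$ z a  input=a z $  — match a
step 9: stack=$ z  input=z $  — match z
Accept reached after 9 steps.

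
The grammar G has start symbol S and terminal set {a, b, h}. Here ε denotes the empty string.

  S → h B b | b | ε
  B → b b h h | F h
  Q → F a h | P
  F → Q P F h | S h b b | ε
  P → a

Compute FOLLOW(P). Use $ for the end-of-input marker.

{a, b, h}

FIRST(S) = {ε, b, h}
FIRST(P) = {a}
FIRST(B) = {a, b, h}  (via F h)
FIRST(Q) = {a, b, h}  (via F a h, P)
FIRST(F) = {ε, a, b, h}  (via Q P F h, S h b b)
FOLLOW(S) includes $ since S is the start symbol.
FOLLOW(S): in F→S h b b, S is followed by h b b with FIRST {h}. Thus FOLLOW(S) = {$, h}.
FOLLOW(B): in S→h B b, B is followed by b with FIRST {b}. Thus FOLLOW(B) = {b}.
FOLLOW(Q): in F→Q P F h, Q is followed by P F h with FIRST {a}. Thus FOLLOW(Q) = {a}.
FOLLOW(F): in B→F h, F is followed by h with FIRST {h}; in Q→F a h, F is followed by a h with FIRST {a}; in F→Q P F h, F is followed by h with FIRST {h}. Thus FOLLOW(F) = {a, h}.
FOLLOW(P): in Q→P, the suffix after P is empty, so FOLLOW(P) ⊇ FOLLOW(Q) = {a}; in F→Q P F h, P is followed by F h with FIRST {a, b, h}. Thus FOLLOW(P) = {a, b, h}.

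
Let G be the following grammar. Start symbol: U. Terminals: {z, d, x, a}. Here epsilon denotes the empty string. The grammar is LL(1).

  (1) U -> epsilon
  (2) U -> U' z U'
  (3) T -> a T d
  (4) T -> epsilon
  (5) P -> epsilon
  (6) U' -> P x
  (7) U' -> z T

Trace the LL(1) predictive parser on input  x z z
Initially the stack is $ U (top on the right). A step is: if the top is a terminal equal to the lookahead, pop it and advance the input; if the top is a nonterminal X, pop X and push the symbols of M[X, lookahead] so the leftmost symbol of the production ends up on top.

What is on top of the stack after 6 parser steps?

z

step 1: stack=$ U  input=x z z $  — expand U -> U' z U'
step 2: stack=$ U' z U'  input=x z z $  — expand U' -> P x
step 3: stack=$ U' z x P  input=x z z $  — expand P -> epsilon
step 4: stack=$ U' z x  input=x z z $  — match x
step 5: stack=$ U' z  input=z z $  — match z
step 6: stack=$ U'  input=z $  — expand U' -> z T
Stack after step 6: $ T z (top = z).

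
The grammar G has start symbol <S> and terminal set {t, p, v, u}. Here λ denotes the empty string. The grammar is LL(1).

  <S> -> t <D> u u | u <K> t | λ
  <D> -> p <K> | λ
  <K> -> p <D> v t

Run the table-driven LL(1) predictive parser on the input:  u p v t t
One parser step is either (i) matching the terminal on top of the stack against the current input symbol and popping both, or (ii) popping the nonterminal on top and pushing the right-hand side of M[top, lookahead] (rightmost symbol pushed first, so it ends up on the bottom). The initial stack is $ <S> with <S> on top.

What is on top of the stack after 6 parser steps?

step 1: stack=$ <S>  input=u p v t t $  — expand <S> -> u <K> t
step 2: stack=$ t <K> u  input=u p v t t $  — match u
step 3: stack=$ t <K>  input=p v t t $  — expand <K> -> p <D> v t
step 4: stack=$ t t v <D> p  input=p v t t $  — match p
step 5: stack=$ t t v <D>  input=v t t $  — expand <D> -> λ
step 6: stack=$ t t v  input=v t t $  — match v
Stack after step 6: $ t t (top = t).

t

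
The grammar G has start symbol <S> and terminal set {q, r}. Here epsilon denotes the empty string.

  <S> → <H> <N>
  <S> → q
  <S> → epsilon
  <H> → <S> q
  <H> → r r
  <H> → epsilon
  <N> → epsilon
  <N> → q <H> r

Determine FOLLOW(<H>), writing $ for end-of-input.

FIRST(<N>) = {epsilon, q}
FIRST(<S>) = {epsilon, q, r}  (via <H> <N>)
FIRST(<H>) = {epsilon, q, r}  (via <S> q)
FOLLOW(<S>) includes $ since <S> is the start symbol.
FOLLOW(<S>): in <H>→<S> q, <S> is followed by q with FIRST {q}. Thus FOLLOW(<S>) = {$, q}.
FOLLOW(<H>): in <S>→<H> <N>, <H> is followed by <N> with FIRST {epsilon, q}; in <S>→<H> <N>, the suffix after <H> is nullable, so FOLLOW(<H>) ⊇ FOLLOW(<S>) = {$, q}; in <N>→q <H> r, <H> is followed by r with FIRST {r}. Thus FOLLOW(<H>) = {$, q, r}.
FOLLOW(<N>): in <S>→<H> <N>, the suffix after <N> is empty, so FOLLOW(<N>) ⊇ FOLLOW(<S>) = {$, q}. Thus FOLLOW(<N>) = {$, q}.

{$, q, r}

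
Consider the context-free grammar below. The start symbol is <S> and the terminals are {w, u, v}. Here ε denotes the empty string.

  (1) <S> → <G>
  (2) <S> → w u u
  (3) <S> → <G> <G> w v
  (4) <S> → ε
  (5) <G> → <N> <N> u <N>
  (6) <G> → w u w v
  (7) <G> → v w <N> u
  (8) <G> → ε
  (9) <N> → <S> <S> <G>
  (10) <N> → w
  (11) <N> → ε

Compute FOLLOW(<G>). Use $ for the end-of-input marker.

{$, u, v, w}

FIRST(<S>): from <S>→<G> we get {ε, u, v, w}; from <S>→w u u we get {w}; from <S>→<G> <G> w v we get {u, v, w}; from <S>→ε we get {ε}. So FIRST(<S>) = {ε, u, v, w}.
FIRST(<G>): from <G>→<N> <N> u <N> we get {u, v, w}; from <G>→w u w v we get {w}; from <G>→v w <N> u we get {v}; from <G>→ε we get {ε}. So FIRST(<G>) = {ε, u, v, w}.
FIRST(<N>): from <N>→<S> <S> <G> we get {ε, u, v, w}; from <N>→w we get {w}; from <N>→ε we get {ε}. So FIRST(<N>) = {ε, u, v, w}.
FOLLOW(<S>) includes $ since <S> is the start symbol.
FOLLOW(<S>): in <N>→<S> <S> <G> (occurrence 1), <S> is followed by <S> <G> with FIRST {ε, u, v, w}; in <N>→<S> <S> <G> (occurrence 1), the suffix after <S> is nullable, so FOLLOW(<S>) ⊇ FOLLOW(<N>) = {$, u, v, w}; in <N>→<S> <S> <G> (occurrence 2), <S> is followed by <G> with FIRST {ε, u, v, w}; in <N>→<S> <S> <G> (occurrence 2), the suffix after <S> is nullable, so FOLLOW(<S>) ⊇ FOLLOW(<N>) = {$, u, v, w}. Thus FOLLOW(<S>) = {$, u, v, w}.
FOLLOW(<G>): in <S>→<G>, the suffix after <G> is empty, so FOLLOW(<G>) ⊇ FOLLOW(<S>) = {$, u, v, w}; in <S>→<G> <G> w v (occurrence 1), <G> is followed by <G> w v with FIRST {u, v, w}; in <S>→<G> <G> w v (occurrence 2), <G> is followed by w v with FIRST {w}; in <N>→<S> <S> <G>, the suffix after <G> is empty, so FOLLOW(<G>) ⊇ FOLLOW(<N>) = {$, u, v, w}. Thus FOLLOW(<G>) = {$, u, v, w}.
FOLLOW(<N>): in <G>→<N> <N> u <N> (occurrence 1), <N> is followed by <N> u <N> with FIRST {u, v, w}; in <G>→<N> <N> u <N> (occurrence 2), <N> is followed by u <N> with FIRST {u}; in <G>→<N> <N> u <N> (occurrence 3), the suffix after <N> is empty, so FOLLOW(<N>) ⊇ FOLLOW(<G>) = {$, u, v, w}; in <G>→v w <N> u, <N> is followed by u with FIRST {u}. Thus FOLLOW(<N>) = {$, u, v, w}.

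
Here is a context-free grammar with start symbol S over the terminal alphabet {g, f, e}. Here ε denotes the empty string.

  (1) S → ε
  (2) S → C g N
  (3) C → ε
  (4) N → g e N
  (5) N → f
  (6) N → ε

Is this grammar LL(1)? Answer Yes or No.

Yes

FIRST(S) = {ε, g}
FIRST(C) = {ε}
FIRST(N) = {ε, f, g}
FOLLOW(S) = {$}
FOLLOW(C) = {g}
FOLLOW(N) = {$}
Each cell of M receives at most one production.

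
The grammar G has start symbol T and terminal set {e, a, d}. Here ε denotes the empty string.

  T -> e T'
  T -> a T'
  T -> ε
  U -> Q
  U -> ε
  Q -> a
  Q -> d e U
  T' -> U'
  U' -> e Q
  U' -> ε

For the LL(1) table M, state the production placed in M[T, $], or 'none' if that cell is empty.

T -> ε

FIRST(T) = {ε, a, e}
FIRST(Q) = {a, d}
FIRST(U') = {ε, e}
FIRST(U) = {ε, a, d}  (via Q)
FIRST(T') = {ε, e}  (via U')
FOLLOW(T) includes $ since T is the start symbol.
FOLLOW(T): T appears on no right-hand side. Thus FOLLOW(T) = {$}.
For T -> e T': FIRST(e T') = {e}, so it goes in M[T, t] for t ∈ {e}.
For T -> a T': FIRST(a T') = {a}, so it goes in M[T, t] for t ∈ {a}.
For T -> ε: FIRST(ε) = {ε}, so it goes in M[T, t] for t ∈ {}; since ε ∈ FIRST, also for every t ∈ FOLLOW(T) = {$}.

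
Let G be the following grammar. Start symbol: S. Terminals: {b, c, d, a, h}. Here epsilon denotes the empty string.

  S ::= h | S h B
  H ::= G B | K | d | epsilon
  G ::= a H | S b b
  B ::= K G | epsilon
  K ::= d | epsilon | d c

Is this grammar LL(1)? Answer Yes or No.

FIRST(S) = {h}
FIRST(H) = {epsilon, a, d, h}
FIRST(G) = {a, h}
FIRST(B) = {epsilon, a, d, h}
FIRST(K) = {epsilon, d}
FOLLOW(S) = {$, b, h}
FOLLOW(H) = {$, a, b, d, h}
FOLLOW(G) = {$, a, b, d, h}
FOLLOW(B) = {$, a, b, d, h}
FOLLOW(K) = {$, a, b, d, h}
Cell M[B, a] receives both B ::= K G and B ::= epsilon — the grammar is not LL(1).

No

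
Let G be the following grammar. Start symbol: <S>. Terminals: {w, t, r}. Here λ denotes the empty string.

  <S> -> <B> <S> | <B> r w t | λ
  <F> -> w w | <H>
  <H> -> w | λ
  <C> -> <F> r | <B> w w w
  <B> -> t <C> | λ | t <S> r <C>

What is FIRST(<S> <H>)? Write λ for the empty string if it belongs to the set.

FIRST(<H>) = {λ, w}
FIRST(<B>) = {λ, t}
FIRST(<S>) = {λ, r, t}  (via <B> <S>, <B> r w t)
FIRST(<F>) = {λ, w}  (via <H>)
FIRST(<C>) = {r, t, w}  (via <F> r, <B> w w w)
FIRST(<S> <H>): take FIRST of each symbol in turn, carrying on past any symbol whose FIRST contains λ; result {λ, r, t, w}.

{λ, r, t, w}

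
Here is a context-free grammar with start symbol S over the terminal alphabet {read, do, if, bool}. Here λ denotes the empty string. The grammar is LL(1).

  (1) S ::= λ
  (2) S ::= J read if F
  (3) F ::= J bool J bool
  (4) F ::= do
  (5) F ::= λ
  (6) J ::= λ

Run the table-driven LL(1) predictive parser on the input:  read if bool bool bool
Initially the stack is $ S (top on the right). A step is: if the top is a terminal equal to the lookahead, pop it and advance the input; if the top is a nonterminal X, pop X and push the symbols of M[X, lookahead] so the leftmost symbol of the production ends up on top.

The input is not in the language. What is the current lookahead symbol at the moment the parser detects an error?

bool

      Stack            Input                     Action
   1  $ S              read if bool bool bool $  expand S ::= J read if F
   2  $ F if read J    read if bool bool bool $  expand J ::= λ
   3  $ F if read      read if bool bool bool $  match read
   4  $ F if           if bool bool bool $       match if
   5  $ F              bool bool bool $          expand F ::= J bool J bool
   6  $ bool J bool J  bool bool bool $          expand J ::= λ
   7  $ bool J bool    bool bool bool $          match bool
   8  $ bool J         bool bool $               expand J ::= λ
   9  $ bool           bool bool $               match bool
  10  $                bool $                    error: stack empty but input remains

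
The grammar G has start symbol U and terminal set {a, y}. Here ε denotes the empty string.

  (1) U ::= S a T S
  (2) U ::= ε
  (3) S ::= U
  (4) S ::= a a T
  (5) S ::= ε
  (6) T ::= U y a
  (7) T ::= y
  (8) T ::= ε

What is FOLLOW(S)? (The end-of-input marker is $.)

FIRST(U) = {ε, a}  (via S a T S)
FIRST(S) = {ε, a}  (via U)
FIRST(T) = {ε, a, y}  (via U y a)
FOLLOW(U) includes $ since U is the start symbol.
FOLLOW(U): in S::=U, the suffix after U is empty, so FOLLOW(U) ⊇ FOLLOW(S) = {$, a, y}; in T::=U y a, U is followed by y a with FIRST {y}. Thus FOLLOW(U) = {$, a, y}.
FOLLOW(S): in U::=S a T S (occurrence 1), S is followed by a T S with FIRST {a}; in U::=S a T S (occurrence 2), the suffix after S is empty, so FOLLOW(S) ⊇ FOLLOW(U) = {$, a, y}. Thus FOLLOW(S) = {$, a, y}.
FOLLOW(T): in U::=S a T S, T is followed by S with FIRST {ε, a}; in U::=S a T S, the suffix after T is nullable, so FOLLOW(T) ⊇ FOLLOW(U) = {$, a, y}; in S::=a a T, the suffix after T is empty, so FOLLOW(T) ⊇ FOLLOW(S) = {$, a, y}. Thus FOLLOW(T) = {$, a, y}.

{$, a, y}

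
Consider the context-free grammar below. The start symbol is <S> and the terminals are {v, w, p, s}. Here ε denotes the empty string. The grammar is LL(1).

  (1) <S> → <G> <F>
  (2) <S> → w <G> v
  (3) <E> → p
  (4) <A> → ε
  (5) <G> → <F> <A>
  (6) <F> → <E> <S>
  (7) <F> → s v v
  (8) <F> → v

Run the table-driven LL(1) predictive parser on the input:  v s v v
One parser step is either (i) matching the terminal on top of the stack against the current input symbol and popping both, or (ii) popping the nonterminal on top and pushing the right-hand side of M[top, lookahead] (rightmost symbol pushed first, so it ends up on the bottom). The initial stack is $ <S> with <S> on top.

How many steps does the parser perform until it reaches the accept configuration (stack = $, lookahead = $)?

9

     Stack          Input      Action
  1  $ <S>          v s v v $  expand <S> → <G> <F>
  2  $ <F> <G>      v s v v $  expand <G> → <F> <A>
  3  $ <F> <A> <F>  v s v v $  expand <F> → v
  4  $ <F> <A> v    v s v v $  match v
  5  $ <F> <A>      s v v $    expand <A> → ε
  6  $ <F>          s v v $    expand <F> → s v v
  7  $ v v s        s v v $    match s
  8  $ v v          v v $      match v
  9  $ v            v $        match v
Accept reached after 9 steps.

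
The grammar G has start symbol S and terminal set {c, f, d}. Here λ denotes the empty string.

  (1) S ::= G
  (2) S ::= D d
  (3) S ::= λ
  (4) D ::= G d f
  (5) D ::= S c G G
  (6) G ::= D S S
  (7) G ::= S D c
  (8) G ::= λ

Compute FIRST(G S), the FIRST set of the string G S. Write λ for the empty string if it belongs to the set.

FIRST(S) = {λ, c, d}  (via G, D d)
FIRST(D) = {c, d}  (via G d f, S c G G)
FIRST(G) = {λ, c, d}  (via D S S, S D c)
FIRST(G S): take FIRST of each symbol in turn, carrying on past any symbol whose FIRST contains λ; result {λ, c, d}.

{λ, c, d}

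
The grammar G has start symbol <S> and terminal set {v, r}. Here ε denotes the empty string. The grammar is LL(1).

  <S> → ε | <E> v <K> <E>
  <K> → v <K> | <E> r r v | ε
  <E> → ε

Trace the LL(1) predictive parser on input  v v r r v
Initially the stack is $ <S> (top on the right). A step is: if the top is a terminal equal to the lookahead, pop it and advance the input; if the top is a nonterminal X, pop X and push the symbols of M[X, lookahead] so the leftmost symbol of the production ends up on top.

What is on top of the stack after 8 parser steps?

     Stack            Input        Action
  1  $ <S>            v v r r v $  expand <S> → <E> v <K> <E>
  2  $ <E> <K> v <E>  v v r r v $  expand <E> → ε
  3  $ <E> <K> v      v v r r v $  match v
  4  $ <E> <K>        v r r v $    expand <K> → v <K>
  5  $ <E> <K> v      v r r v $    match v
  6  $ <E> <K>        r r v $      expand <K> → <E> r r v
  7  $ <E> v r r <E>  r r v $      expand <E> → ε
  8  $ <E> v r r      r r v $      match r
Stack after step 8: $ <E> v r (top = r).

r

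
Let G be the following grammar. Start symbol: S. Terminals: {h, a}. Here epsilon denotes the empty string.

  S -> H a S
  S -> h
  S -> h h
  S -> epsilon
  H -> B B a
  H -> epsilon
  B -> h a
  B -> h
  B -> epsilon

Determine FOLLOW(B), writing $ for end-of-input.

{a, h}

FIRST(B) = {epsilon, h}
FIRST(H) = {epsilon, a, h}  (via B B a)
FIRST(S) = {epsilon, a, h}  (via H a S)
FOLLOW(S) includes $ since S is the start symbol.
FOLLOW(S): in S->H a S, the suffix after S is empty (adds nothing new). Thus FOLLOW(S) = {$}.
FOLLOW(H): in S->H a S, H is followed by a S with FIRST {a}. Thus FOLLOW(H) = {a}.
FOLLOW(B): in H->B B a (occurrence 1), B is followed by B a with FIRST {a, h}; in H->B B a (occurrence 2), B is followed by a with FIRST {a}. Thus FOLLOW(B) = {a, h}.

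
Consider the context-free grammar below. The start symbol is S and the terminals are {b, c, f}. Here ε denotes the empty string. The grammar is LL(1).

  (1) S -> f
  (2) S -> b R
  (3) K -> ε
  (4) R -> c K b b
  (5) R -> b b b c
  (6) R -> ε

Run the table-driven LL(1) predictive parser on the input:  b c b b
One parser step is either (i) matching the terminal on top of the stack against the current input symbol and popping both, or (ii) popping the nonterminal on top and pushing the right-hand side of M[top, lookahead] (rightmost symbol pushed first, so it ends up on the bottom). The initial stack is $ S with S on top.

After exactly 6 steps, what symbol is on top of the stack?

b

step 1: stack=$ S  input=b c b b $  — expand S -> b R
step 2: stack=$ R b  input=b c b b $  — match b
step 3: stack=$ R  input=c b b $  — expand R -> c K b b
step 4: stack=$ b b K c  input=c b b $  — match c
step 5: stack=$ b b K  input=b b $  — expand K -> ε
step 6: stack=$ b b  input=b b $  — match b
Stack after step 6: $ b (top = b).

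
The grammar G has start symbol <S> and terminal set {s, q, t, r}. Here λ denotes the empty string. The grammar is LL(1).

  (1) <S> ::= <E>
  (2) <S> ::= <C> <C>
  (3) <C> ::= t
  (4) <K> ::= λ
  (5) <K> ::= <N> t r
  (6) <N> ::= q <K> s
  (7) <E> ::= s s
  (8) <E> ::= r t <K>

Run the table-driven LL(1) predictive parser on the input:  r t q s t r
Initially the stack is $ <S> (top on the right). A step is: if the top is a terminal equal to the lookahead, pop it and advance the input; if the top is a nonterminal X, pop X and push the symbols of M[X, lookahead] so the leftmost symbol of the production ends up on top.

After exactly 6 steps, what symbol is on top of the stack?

q

step 1: stack=$ <S>  input=r t q s t r $  — expand <S> ::= <E>
step 2: stack=$ <E>  input=r t q s t r $  — expand <E> ::= r t <K>
step 3: stack=$ <K> t r  input=r t q s t r $  — match r
step 4: stack=$ <K> t  input=t q s t r $  — match t
step 5: stack=$ <K>  input=q s t r $  — expand <K> ::= <N> t r
step 6: stack=$ r t <N>  input=q s t r $  — expand <N> ::= q <K> s
Stack after step 6: $ r t s <K> q (top = q).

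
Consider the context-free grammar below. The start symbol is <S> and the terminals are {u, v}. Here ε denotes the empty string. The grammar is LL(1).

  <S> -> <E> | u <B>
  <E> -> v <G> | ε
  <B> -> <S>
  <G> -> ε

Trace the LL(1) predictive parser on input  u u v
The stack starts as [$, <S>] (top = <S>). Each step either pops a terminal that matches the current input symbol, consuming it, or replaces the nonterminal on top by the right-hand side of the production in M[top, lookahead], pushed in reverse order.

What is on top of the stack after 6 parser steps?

<S>

step 1: stack=$ <S>  input=u u v $  — expand <S> -> u <B>
step 2: stack=$ <B> u  input=u u v $  — match u
step 3: stack=$ <B>  input=u v $  — expand <B> -> <S>
step 4: stack=$ <S>  input=u v $  — expand <S> -> u <B>
step 5: stack=$ <B> u  input=u v $  — match u
step 6: stack=$ <B>  input=v $  — expand <B> -> <S>
Stack after step 6: $ <S> (top = <S>).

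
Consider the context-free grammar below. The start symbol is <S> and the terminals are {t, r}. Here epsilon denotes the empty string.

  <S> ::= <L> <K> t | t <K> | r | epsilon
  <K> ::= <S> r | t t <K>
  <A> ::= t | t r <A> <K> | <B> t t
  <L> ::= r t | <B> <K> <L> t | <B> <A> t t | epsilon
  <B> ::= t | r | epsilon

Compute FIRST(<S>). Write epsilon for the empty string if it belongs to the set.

{epsilon, r, t}

FIRST(<B>) = {epsilon, r, t}
FIRST(<A>) = {r, t}  (via <B> t t)
FIRST(<S>) = {epsilon, r, t}  (via <L> <K> t)
FIRST(<K>) = {r, t}  (via <S> r)
FIRST(<L>) = {epsilon, r, t}  (via <B> <K> <L> t, <B> <A> t t)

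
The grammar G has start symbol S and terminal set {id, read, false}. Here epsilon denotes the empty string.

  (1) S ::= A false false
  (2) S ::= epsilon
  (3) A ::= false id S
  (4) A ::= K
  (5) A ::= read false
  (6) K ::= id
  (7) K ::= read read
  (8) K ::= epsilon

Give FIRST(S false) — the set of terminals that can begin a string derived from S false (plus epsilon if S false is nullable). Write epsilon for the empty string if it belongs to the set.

{false, id, read}

FIRST(K) = {epsilon, id, read}
FIRST(A) = {epsilon, false, id, read}  (via K)
FIRST(S) = {epsilon, false, id, read}  (via A false false)
FIRST(S false): take FIRST of each symbol in turn, carrying on past any symbol whose FIRST contains epsilon; result {false, id, read}.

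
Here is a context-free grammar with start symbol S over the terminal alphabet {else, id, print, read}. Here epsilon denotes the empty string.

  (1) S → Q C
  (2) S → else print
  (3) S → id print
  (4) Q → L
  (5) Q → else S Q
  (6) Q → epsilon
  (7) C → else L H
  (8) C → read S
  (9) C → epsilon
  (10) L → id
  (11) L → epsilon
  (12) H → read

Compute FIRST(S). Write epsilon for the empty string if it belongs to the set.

FIRST(C): from C→else L H we get {else}; from C→read S we get {read}; from C→epsilon we get {epsilon}. So FIRST(C) = {epsilon, else, read}.
FIRST(L): from L→id we get {id}; from L→epsilon we get {epsilon}. So FIRST(L) = {epsilon, id}.
FIRST(H): from H→read we get {read}. So FIRST(H) = {read}.
FIRST(Q): from Q→L we get {epsilon, id}; from Q→else S Q we get {else}; from Q→epsilon we get {epsilon}. So FIRST(Q) = {epsilon, else, id}.
FIRST(S): from S→Q C we get {epsilon, else, id, read}; from S→else print we get {else}; from S→id print we get {id}. So FIRST(S) = {epsilon, else, id, read}.

{epsilon, else, id, read}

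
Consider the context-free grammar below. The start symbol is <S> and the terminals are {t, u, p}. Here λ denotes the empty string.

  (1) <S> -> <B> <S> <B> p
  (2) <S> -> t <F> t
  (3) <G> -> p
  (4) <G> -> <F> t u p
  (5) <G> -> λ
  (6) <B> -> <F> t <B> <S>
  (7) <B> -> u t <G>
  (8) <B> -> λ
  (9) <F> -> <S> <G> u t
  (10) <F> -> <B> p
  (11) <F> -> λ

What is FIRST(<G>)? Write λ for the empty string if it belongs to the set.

{λ, p, t, u}

FIRST(<S>) = {p, t, u}  (via <B> <S> <B> p)
FIRST(<G>) = {λ, p, t, u}  (via <F> t u p)
FIRST(<B>) = {λ, p, t, u}  (via <F> t <B> <S>)
FIRST(<F>) = {λ, p, t, u}  (via <S> <G> u t, <B> p)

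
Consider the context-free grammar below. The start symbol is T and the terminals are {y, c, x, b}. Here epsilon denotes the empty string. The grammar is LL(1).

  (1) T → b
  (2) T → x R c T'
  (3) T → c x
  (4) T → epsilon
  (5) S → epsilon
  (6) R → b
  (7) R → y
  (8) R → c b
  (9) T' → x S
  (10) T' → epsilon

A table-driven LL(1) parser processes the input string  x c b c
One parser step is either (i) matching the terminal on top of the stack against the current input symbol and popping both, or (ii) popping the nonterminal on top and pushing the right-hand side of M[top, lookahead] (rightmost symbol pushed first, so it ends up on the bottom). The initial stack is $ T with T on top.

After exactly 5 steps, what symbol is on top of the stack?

     Stack       Input      Action
  1  $ T         x c b c $  expand T → x R c T'
  2  $ T' c R x  x c b c $  match x
  3  $ T' c R    c b c $    expand R → c b
  4  $ T' c b c  c b c $    match c
  5  $ T' c b    b c $      match b
Stack after step 5: $ T' c (top = c).

c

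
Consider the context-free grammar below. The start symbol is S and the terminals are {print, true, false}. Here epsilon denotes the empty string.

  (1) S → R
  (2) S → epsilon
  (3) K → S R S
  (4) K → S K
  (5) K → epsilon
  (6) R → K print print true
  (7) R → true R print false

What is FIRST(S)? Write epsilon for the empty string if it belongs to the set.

{epsilon, print, true}

FIRST(S) = {epsilon, print, true}  (via R)
FIRST(K) = {epsilon, print, true}  (via S R S, S K)
FIRST(R) = {print, true}  (via K print print true)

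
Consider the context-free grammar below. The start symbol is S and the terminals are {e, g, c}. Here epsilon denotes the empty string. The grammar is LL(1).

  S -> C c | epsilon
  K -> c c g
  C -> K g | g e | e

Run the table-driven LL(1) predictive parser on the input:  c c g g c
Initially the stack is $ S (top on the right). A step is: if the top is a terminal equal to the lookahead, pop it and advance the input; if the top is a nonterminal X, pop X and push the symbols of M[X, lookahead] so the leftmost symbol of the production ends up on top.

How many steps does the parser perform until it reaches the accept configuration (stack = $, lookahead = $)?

step 1: stack=$ S  input=c c g g c $  — expand S -> C c
step 2: stack=$ c C  input=c c g g c $  — expand C -> K g
step 3: stack=$ c g K  input=c c g g c $  — expand K -> c c g
step 4: stack=$ c g g c c  input=c c g g c $  — match c
step 5: stack=$ c g g c  input=c g g c $  — match c
step 6: stack=$ c g g  input=g g c $  — match g
step 7: stack=$ c g  input=g c $  — match g
step 8: stack=$ c  input=c $  — match c
Accept reached after 8 steps.

8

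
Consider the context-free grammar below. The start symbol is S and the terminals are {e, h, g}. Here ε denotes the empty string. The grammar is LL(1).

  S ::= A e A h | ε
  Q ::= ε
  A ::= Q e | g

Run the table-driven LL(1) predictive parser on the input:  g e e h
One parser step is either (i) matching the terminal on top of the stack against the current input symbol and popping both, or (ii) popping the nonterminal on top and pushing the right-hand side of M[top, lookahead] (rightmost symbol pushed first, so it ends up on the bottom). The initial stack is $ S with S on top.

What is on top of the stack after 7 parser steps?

h

     Stack      Input      Action
  1  $ S        g e e h $  expand S ::= A e A h
  2  $ h A e A  g e e h $  expand A ::= g
  3  $ h A e g  g e e h $  match g
  4  $ h A e    e e h $    match e
  5  $ h A      e h $      expand A ::= Q e
  6  $ h e Q    e h $      expand Q ::= ε
  7  $ h e      e h $      match e
Stack after step 7: $ h (top = h).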